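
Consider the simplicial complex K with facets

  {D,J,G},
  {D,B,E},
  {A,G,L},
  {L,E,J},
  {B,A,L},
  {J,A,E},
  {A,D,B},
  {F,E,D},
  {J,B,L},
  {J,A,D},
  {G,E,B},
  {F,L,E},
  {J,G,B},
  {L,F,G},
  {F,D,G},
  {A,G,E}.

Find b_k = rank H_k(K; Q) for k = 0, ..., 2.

We work with the vertex ordering A < B < D < E < F < G < J < L. The simplices of K, each written with vertices in increasing order, are:

  0-simplices (8): A, B, D, E, F, G, J, L
  1-simplices (24): AB, AD, AE, AG, AJ, AL, BD, BE, BG, BJ, BL, DE, DF, DG, DJ, EF, EG, EJ, EL, FG, FL, GJ, GL, JL
  2-simplices (16): ABD, ABL, ADJ, AEG, AEJ, AGL, BDE, BEG, BGJ, BJL, DEF, DFG, DGJ, EFL, EJL, FGL

giving chain groups C_0 ≅ Z^8, C_1 ≅ Z^24, C_2 ≅ Z^16.

∂_1: C_1 → C_0 is given by ∂[p,q] = [q] − [p]. For instance
  ∂EF = F − E.
This gives a 8×24 integer matrix of rank 7; reducing to Smith normal form yields diagonal entries (1,1,1,1,1,1,1).

Boundary ∂_2: C_2 → C_1 sends each 2-simplex [p,q,r] to [q,r] − [p,r] + [p,q]. For instance
  ∂DEF = EF − DF + DE,
  ∂BEG = EG − BG + BE.
This gives a 24×16 integer matrix of rank 15; reducing to Smith normal form yields diagonal entries (1,1,1,1,1,1,1,1,1,1,1,1,1,1,1).

Reading off H_k = ker ∂_k / im ∂_{k+1}:

  H_0: rank C_0 − rank ∂_1 = 8 − 7 = 1, and the invariant factors of ∂_1 are all 1, so H_0 ≅ Z.
  H_1: rank ker ∂_1 − rank ∂_2 = (24 − 7) − 15 = 2, and the invariant factors of ∂_2 are all 1, so H_1 ≅ Z^2.
  H_2: rank ker ∂_2 − rank ∂_3 = (16 − 15) − 0 = 1, and there is no ∂_3, so H_2 ≅ Z.

As a check, the Euler characteristic is 8 − 24 + 16 = 0, which agrees with 1 − 2 + 1 = 0.

Hence the Betti numbers are b_0 = 1, b_1 = 2, b_2 = 1.

b_0 = 1, b_1 = 2, b_2 = 1.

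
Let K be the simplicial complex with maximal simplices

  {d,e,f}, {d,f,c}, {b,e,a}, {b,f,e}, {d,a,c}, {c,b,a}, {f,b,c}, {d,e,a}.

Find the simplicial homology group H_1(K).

H_1 = 0.

We work with the vertex ordering a < b < c < d < e < f. The simplices of K, each written with vertices in increasing order, are:

  0-simplices (6): a, b, c, d, e, f
  1-simplices (12): ab, ac, ad, ae, bc, be, bf, cd, cf, de, df, ef
  2-simplices (8): abc, abe, acd, ade, bcf, bef, cdf, def

Hence C_0 ≅ Z^6, C_1 ≅ Z^12, C_2 ≅ Z^8.

∂_1: C_1 → C_0 maps an edge to its endpoints' difference, ∂[p,q] = q − p. For instance
  ∂ad = d − a.
The resulting 6×12 matrix has rank 5, and its Smith normal form has invariant factors (1,1,1,1,1).

∂_2: C_2 → C_1 acts by ∂[p,q,r] = [q,r] − [p,r] + [p,q]. For instance
  ∂def = ef − df + de,
  ∂abe = be − ae + ab.
The resulting 12×8 matrix has rank 7, and its Smith normal form has invariant factors (1,1,1,1,1,1,1).

Now H_k = ker ∂_k / im ∂_{k+1}, so:

  H_1: rank ker ∂_1 − rank ∂_2 = (12 − 5) − 7 = 0, and the invariant factors of ∂_2 are all 1, so H_1 ≅ 0.

(K is a triangulation of the 2-sphere S^2.)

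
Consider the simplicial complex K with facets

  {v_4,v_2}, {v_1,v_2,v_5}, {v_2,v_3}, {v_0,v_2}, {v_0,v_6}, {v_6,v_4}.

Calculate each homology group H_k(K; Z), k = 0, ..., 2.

K has 7 vertices, 8 edges, 1 triangle.
rank ∂_0 = 0, rank ∂_1 = 6 ⇒ b_0 = 7 − 0 − 6 = 1; all invariant factors of ∂_1 are 1 so no torsion. So H_0 = Z.
rank ∂_1 = 6, rank ∂_2 = 1 ⇒ b_1 = 8 − 6 − 1 = 1; all invariant factors of ∂_2 are 1 so no torsion. So H_1 = Z.
rank ∂_2 = 1, rank ∂_3 = 0 ⇒ b_2 = 1 − 1 − 0 = 0. So H_2 = 0.

H_0 ≅ Z,  H_1 ≅ Z,  H_2 = 0.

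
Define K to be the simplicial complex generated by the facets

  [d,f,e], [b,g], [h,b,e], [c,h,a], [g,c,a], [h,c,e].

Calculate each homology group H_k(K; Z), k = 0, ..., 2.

K has 8 vertices, 13 edges, 5 triangles.
rank ∂_0 = 0, rank ∂_1 = 7 ⇒ b_0 = 8 − 0 − 7 = 1; all invariant factors of ∂_1 are 1 so no torsion. So H_0 = Z.
rank ∂_1 = 7, rank ∂_2 = 5 ⇒ b_1 = 13 − 7 − 5 = 1; all invariant factors of ∂_2 are 1 so no torsion. So H_1 = Z.
rank ∂_2 = 5, rank ∂_3 = 0 ⇒ b_2 = 5 − 5 − 0 = 0. So H_2 = 0.

H_0 ≅ Z,  H_1 ≅ Z,  H_2 = 0.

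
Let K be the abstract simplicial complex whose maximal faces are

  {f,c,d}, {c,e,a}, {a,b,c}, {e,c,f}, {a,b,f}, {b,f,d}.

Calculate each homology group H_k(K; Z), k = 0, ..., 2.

H_0 = Z,  H_1 = Z,  H_2 = 0.

We work with the vertex ordering a < b < c < d < e < f. The simplices of K, each written with vertices in increasing order, are:

  0-simplices (6): a, b, c, d, e, f
  1-simplices (12): ab, ac, ae, af, bc, bd, bf, cd, ce, cf, df, ef
  2-simplices (6): abc, abf, ace, bdf, cdf, cef

Hence C_0 ≅ Z^6, C_1 ≅ Z^12, C_2 ≅ Z^6.

∂_1: C_1 → C_0 maps an edge to its endpoints' difference, ∂[p,q] = q − p.
The 6×12 boundary matrix has rank 5 and Smith normal form diag(1,1,1,1,1).

∂_2: C_2 → C_1 sends each 2-simplex [p,q,r] to [q,r] − [p,r] + [p,q]. For instance
  ∂cdf = df − cf + cd,
  ∂cef = ef − cf + ce.
As a 12×6 matrix over Z this has rank 6, with invariant factors (1,1,1,1,1,1).

Reading off H_k = ker ∂_k / im ∂_{k+1}:

  H_0: rank C_0 − rank ∂_1 = 6 − 5 = 1, and the invariant factors of ∂_1 are all 1, so H_0 ≅ Z.
  H_1: rank ker ∂_1 − rank ∂_2 = (12 − 5) − 6 = 1, and the invariant factors of ∂_2 are all 1, so H_1 ≅ Z.
  H_2: rank ker ∂_2 − rank ∂_3 = (6 − 6) − 0 = 0, and there is no ∂_3, so H_2 ≅ 0.

As a check, the Euler characteristic is 6 − 12 + 6 = 0, which agrees with 1 − 1 + 0 = 0.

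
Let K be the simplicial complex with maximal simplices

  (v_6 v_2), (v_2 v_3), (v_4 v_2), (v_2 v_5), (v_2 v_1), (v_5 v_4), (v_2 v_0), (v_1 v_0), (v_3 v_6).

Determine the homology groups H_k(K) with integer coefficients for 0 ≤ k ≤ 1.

We work with the vertex ordering v_0 < v_1 < v_2 < v_3 < v_4 < v_5 < v_6. The simplices of K, each written with vertices in increasing order, are:

  0-simplices (7): [v_0], [v_1], [v_2], [v_3], [v_4], [v_5], [v_6]
  1-simplices (9): [v_0,v_1], [v_0,v_2], [v_1,v_2], [v_2,v_3], [v_2,v_4], [v_2,v_5], [v_2,v_6], [v_3,v_6], [v_4,v_5]

Hence C_0 ≅ Z^7, C_1 ≅ Z^9.

Boundary ∂_1: C_1 → C_0 is given by ∂[p,q] = [q] − [p].
This gives a 7×9 integer matrix of rank 6; reducing to Smith normal form yields diagonal entries (1,1,1,1,1,1).

Now H_k = ker ∂_k / im ∂_{k+1}, so:

  H_0: rank C_0 − rank ∂_1 = 7 − 6 = 1, and the invariant factors of ∂_1 are all 1, so H_0 = Z.
  H_1: rank ker ∂_1 − rank ∂_2 = (9 − 6) − 0 = 3, and there is no ∂_2, so H_1 = Z^3.

H_0 ≅ Z,  H_1 ≅ Z^3.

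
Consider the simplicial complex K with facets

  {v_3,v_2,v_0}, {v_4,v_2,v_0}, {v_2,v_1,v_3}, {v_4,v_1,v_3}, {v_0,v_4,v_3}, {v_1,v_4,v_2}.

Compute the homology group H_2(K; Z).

Take the total order v_0 < v_1 < v_2 < v_3 < v_4 on the vertex set. Then K (dimension 2) consists of the simplices:

  0-simplices (5): [v_0], [v_1], [v_2], [v_3], [v_4]
  1-simplices (9): [v_0,v_2], [v_0,v_3], [v_0,v_4], [v_1,v_2], [v_1,v_3], [v_1,v_4], [v_2,v_3], [v_2,v_4], [v_3,v_4]
  2-simplices (6): [v_0,v_2,v_3], [v_0,v_2,v_4], [v_0,v_3,v_4], [v_1,v_2,v_3], [v_1,v_2,v_4], [v_1,v_3,v_4]

giving chain groups C_0 ≅ Z^5, C_1 ≅ Z^9, C_2 ≅ Z^6.

∂_1: C_1 → C_0 is given by ∂[p,q] = [q] − [p]. For instance
  ∂[v_0,v_3] = [v_3] − [v_0].
As a 5×9 matrix over Z this has rank 4, with invariant factors (1,1,1,1).

∂_2: C_2 → C_1 acts by ∂[p,q,r] = [q,r] − [p,r] + [p,q]. For instance
  ∂[v_0,v_2,v_3] = [v_2,v_3] − [v_0,v_3] + [v_0,v_2],
  ∂[v_1,v_2,v_4] = [v_2,v_4] − [v_1,v_4] + [v_1,v_2].
The resulting 9×6 matrix has rank 5, and its Smith normal form has invariant factors (1,1,1,1,1).

Computing H_k = (kernel of ∂_k) / (image of ∂_{k+1}):

  H_2: rank ker ∂_2 − rank ∂_3 = (6 − 5) − 0 = 1, and there is no ∂_3, so H_2 = Z.

H_2 = Z.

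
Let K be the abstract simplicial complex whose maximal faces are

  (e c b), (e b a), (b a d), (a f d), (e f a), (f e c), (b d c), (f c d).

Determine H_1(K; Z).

K has 6 vertices, 12 edges, 8 triangles.
rank ∂_1 = 5, rank ∂_2 = 7 ⇒ b_1 = 12 − 5 − 7 = 0; all invariant factors of ∂_2 are 1 so no torsion. So H_1 ≅ 0.

H_1 = 0.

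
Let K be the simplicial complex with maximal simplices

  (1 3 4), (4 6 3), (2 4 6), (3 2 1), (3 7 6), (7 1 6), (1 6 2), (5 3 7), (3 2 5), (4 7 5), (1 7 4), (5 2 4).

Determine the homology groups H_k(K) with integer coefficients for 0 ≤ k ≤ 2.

Take the total order 1 < 2 < 3 < 4 < 5 < 6 < 7 on the vertex set. Then K (dimension 2) consists of the simplices:

  0-simplices (7): [1], [2], [3], [4], [5], [6], [7]
  1-simplices (18): [1,2], [1,3], [1,4], [1,6], [1,7], [2,3], [2,4], [2,5], [2,6], [3,4], [3,5], [3,6], [3,7], [4,5], [4,6], [4,7], [5,7], [6,7]
  2-simplices (12): [1,2,3], [1,2,6], [1,3,4], [1,4,7], [1,6,7], [2,3,5], [2,4,5], [2,4,6], [3,4,6], [3,5,7], [3,6,7], [4,5,7]

Hence C_0 ≅ Z^7, C_1 ≅ Z^18, C_2 ≅ Z^12.

∂_1: C_1 → C_0 sends each edge [p,q] (with p < q) to q − p. For instance
  ∂[1,6] = [6] − [1].
The 7×18 boundary matrix has rank 6 and Smith normal form diag(1,1,1,1,1,1).

The boundary map ∂_2: C_2 → C_1 sends each 2-simplex [p,q,r] to [q,r] − [p,r] + [p,q]. For instance
  ∂[3,6,7] = [6,7] − [3,7] + [3,6],
  ∂[2,4,5] = [4,5] − [2,5] + [2,4].
The 18×12 boundary matrix has rank 12 and Smith normal form diag(1,1,1,1,1,1,1,1,1,1,1,2).

Reading off H_k = ker ∂_k / im ∂_{k+1}:

  H_0: rank C_0 − rank ∂_1 = 7 − 6 = 1, and the invariant factors of ∂_1 are all 1, so H_0 ≅ Z.
  H_1: rank ker ∂_1 − rank ∂_2 = (18 − 6) − 12 = 0, and ∂_2 has invariant factor 2 > 1, so H_1 ≅ Z/2Z.
  H_2: rank ker ∂_2 − rank ∂_3 = (12 − 12) − 0 = 0, and there is no ∂_3, so H_2 ≅ 0.

H_0 ≅ Z,  H_1 ≅ Z/2Z,  H_2 = 0.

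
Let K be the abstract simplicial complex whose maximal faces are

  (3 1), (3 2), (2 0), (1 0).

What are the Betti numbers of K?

K has 4 vertices, 4 edges.
rank ∂_0 = 0, rank ∂_1 = 3 ⇒ b_0 = 4 − 0 − 3 = 1; all invariant factors of ∂_1 are 1 so no torsion. So H_0 ≅ Z.
rank ∂_1 = 3, rank ∂_2 = 0 ⇒ b_1 = 4 − 3 − 0 = 1. So H_1 ≅ Z.

b_0 = 1, b_1 = 1.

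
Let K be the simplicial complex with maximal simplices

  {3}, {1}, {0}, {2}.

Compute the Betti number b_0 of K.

Order the vertices as 0 < 1 < 2 < 3. Listing each simplex with vertices in this order, K has dimension 0 with simplices:

  0-simplices (4): [0], [1], [2], [3]

Hence C_0 ≅ Z^4.

Reading off H_k = ker ∂_k / im ∂_{k+1}:

  H_0: rank C_0 − rank ∂_1 = 4 − 0 = 4, and there is no ∂_1, so H_0 ≅ Z^4.

Hence the Betti numbers are b_0 = 4.

b_0 = 4.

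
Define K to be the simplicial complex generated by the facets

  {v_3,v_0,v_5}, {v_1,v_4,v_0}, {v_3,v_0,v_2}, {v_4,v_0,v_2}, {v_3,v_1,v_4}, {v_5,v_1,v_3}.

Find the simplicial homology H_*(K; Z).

We work with the vertex ordering v_0 < v_1 < v_2 < v_3 < v_4 < v_5. The simplices of K, each written with vertices in increasing order, are:

  0-simplices (6): [v_0], [v_1], [v_2], [v_3], [v_4], [v_5]
  1-simplices (12): [v_0,v_1], [v_0,v_2], [v_0,v_3], [v_0,v_4], [v_0,v_5], [v_1,v_3], [v_1,v_4], [v_1,v_5], [v_2,v_3], [v_2,v_4], [v_3,v_4], [v_3,v_5]
  2-simplices (6): [v_0,v_1,v_4], [v_0,v_2,v_3], [v_0,v_2,v_4], [v_0,v_3,v_5], [v_1,v_3,v_4], [v_1,v_3,v_5]

giving chain groups C_0 ≅ Z^6, C_1 ≅ Z^12, C_2 ≅ Z^6.

∂_1: C_1 → C_0 is given by ∂[p,q] = [q] − [p]. For instance
  ∂[v_1,v_4] = [v_4] − [v_1].
The resulting 6×12 matrix has rank 5, and its Smith normal form has invariant factors (1,1,1,1,1).

∂_2: C_2 → C_1 acts by ∂[p,q,r] = [q,r] − [p,r] + [p,q]. For instance
  ∂[v_0,v_1,v_4] = [v_1,v_4] − [v_0,v_4] + [v_0,v_1],
  ∂[v_0,v_2,v_4] = [v_2,v_4] − [v_0,v_4] + [v_0,v_2].
This gives a 12×6 integer matrix of rank 6; reducing to Smith normal form yields diagonal entries (1,1,1,1,1,1).

Reading off H_k = ker ∂_k / im ∂_{k+1}:

  H_0: rank C_0 − rank ∂_1 = 6 − 5 = 1, and the invariant factors of ∂_1 are all 1, so H_0 ≅ Z.
  H_1: rank ker ∂_1 − rank ∂_2 = (12 − 5) − 6 = 1, and the invariant factors of ∂_2 are all 1, so H_1 ≅ Z.
  H_2: rank ker ∂_2 − rank ∂_3 = (6 − 6) − 0 = 0, and there is no ∂_3, so H_2 ≅ 0.

(K is a triangulation of the cylinder S^1 x I.)

H_0 = Z,  H_1 = Z,  H_2 = 0.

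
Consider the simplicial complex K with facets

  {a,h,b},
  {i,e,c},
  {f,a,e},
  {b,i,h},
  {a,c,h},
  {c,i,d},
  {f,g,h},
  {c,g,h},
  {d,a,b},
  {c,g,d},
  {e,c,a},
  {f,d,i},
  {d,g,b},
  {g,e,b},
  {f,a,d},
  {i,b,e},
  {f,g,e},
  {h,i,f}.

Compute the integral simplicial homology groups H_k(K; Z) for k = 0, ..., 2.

Order the vertices as a < b < c < d < e < f < g < h < i. Listing each simplex with vertices in this order, K has dimension 2 with simplices:

  0-simplices (9): a, b, c, d, e, f, g, h, i
  1-simplices (27): ab, ac, ad, ae, af, ah, bd, be, bg, bh, bi, cd, ce, cg, ch, ci, df, dg, di, ef, eg, ei, fg, fh, fi, gh, hi
  2-simplices (18): abd, abh, ace, ach, adf, aef, bdg, beg, bei, bhi, cdg, cdi, cei, cgh, dfi, efg, fgh, fhi

so the chain groups are C_0 ≅ Z^9, C_1 ≅ Z^27, C_2 ≅ Z^18.

Boundary ∂_1: C_1 → C_0 is given by ∂[p,q] = [q] − [p].
As a 9×27 matrix over Z this has rank 8, with invariant factors (1,1,1,1,1,1,1,1).

The boundary map ∂_2: C_2 → C_1 maps a triangle to the signed sum of its edges. For instance
  ∂cgh = gh − ch + cg,
  ∂bhi = hi − bi + bh.
As a 27×18 matrix over Z this has rank 17, with invariant factors (1,1,1,1,1,1,1,1,1,1,1,1,1,1,1,1,1).

Computing H_k = (kernel of ∂_k) / (image of ∂_{k+1}):

  H_0: rank C_0 − rank ∂_1 = 9 − 8 = 1, and the invariant factors of ∂_1 are all 1, so H_0 = Z.
  H_1: rank ker ∂_1 − rank ∂_2 = (27 − 8) − 17 = 2, and the invariant factors of ∂_2 are all 1, so H_1 = Z^2.
  H_2: rank ker ∂_2 − rank ∂_3 = (18 − 17) − 0 = 1, and there is no ∂_3, so H_2 = Z.

(K is a triangulation of the torus T^2.)

H_0 = Z,  H_1 = Z^2,  H_2 = Z.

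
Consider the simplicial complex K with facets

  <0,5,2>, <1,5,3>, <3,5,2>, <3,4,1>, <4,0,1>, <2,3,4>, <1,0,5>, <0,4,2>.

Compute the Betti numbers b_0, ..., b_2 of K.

b_0 = 1, b_1 = 0, b_2 = 1.

Fix the vertex order 0 < 1 < 2 < 3 < 4 < 5 and write every simplex with vertices in increasing order. Then dim K = 2 and the simplices of K are:

  0-simplices (6): [0], [1], [2], [3], [4], [5]
  1-simplices (12): [0,1], [0,2], [0,4], [0,5], [1,3], [1,4], [1,5], [2,3], [2,4], [2,5], [3,4], [3,5]
  2-simplices (8): [0,1,4], [0,1,5], [0,2,4], [0,2,5], [1,3,4], [1,3,5], [2,3,4], [2,3,5]

so the chain groups are C_0 ≅ Z^6, C_1 ≅ Z^12, C_2 ≅ Z^8.

Boundary ∂_1: C_1 → C_0 maps an edge to its endpoints' difference, ∂[p,q] = q − p. For instance
  ∂[2,3] = [3] − [2].
The 6×12 boundary matrix has rank 5 and Smith normal form diag(1,1,1,1,1).

The boundary map ∂_2: C_2 → C_1 sends each 2-simplex [p,q,r] to [q,r] − [p,r] + [p,q]. For instance
  ∂[0,1,4] = [1,4] − [0,4] + [0,1],
  ∂[2,3,4] = [3,4] − [2,4] + [2,3].
As a 12×8 matrix over Z this has rank 7, with invariant factors (1,1,1,1,1,1,1).

Reading off H_k = ker ∂_k / im ∂_{k+1}:

  H_0: rank C_0 − rank ∂_1 = 6 − 5 = 1, and the invariant factors of ∂_1 are all 1, so H_0 ≅ Z.
  H_1: rank ker ∂_1 − rank ∂_2 = (12 − 5) − 7 = 0, and the invariant factors of ∂_2 are all 1, so H_1 ≅ 0.
  H_2: rank ker ∂_2 − rank ∂_3 = (8 − 7) − 0 = 1, and there is no ∂_3, so H_2 ≅ Z.

(K is a triangulation of the 2-sphere S^2.)

Hence the Betti numbers are b_0 = 1, b_1 = 0, b_2 = 1.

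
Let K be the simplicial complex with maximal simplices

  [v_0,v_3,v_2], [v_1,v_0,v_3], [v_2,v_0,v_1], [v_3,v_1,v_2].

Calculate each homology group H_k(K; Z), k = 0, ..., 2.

We work with the vertex ordering v_0 < v_1 < v_2 < v_3. The simplices of K, each written with vertices in increasing order, are:

  0-simplices (4): [v_0], [v_1], [v_2], [v_3]
  1-simplices (6): [v_0,v_1], [v_0,v_2], [v_0,v_3], [v_1,v_2], [v_1,v_3], [v_2,v_3]
  2-simplices (4): [v_0,v_1,v_2], [v_0,v_1,v_3], [v_0,v_2,v_3], [v_1,v_2,v_3]

so the chain groups are C_0 ≅ Z^4, C_1 ≅ Z^6, C_2 ≅ Z^4.

Boundary ∂_1: C_1 → C_0 is given by ∂[p,q] = [q] − [p].
This gives a 4×6 integer matrix of rank 3; reducing to Smith normal form yields diagonal entries (1,1,1).

Boundary ∂_2: C_2 → C_1 maps a triangle to the signed sum of its edges. For instance
  ∂[v_0,v_2,v_3] = [v_2,v_3] − [v_0,v_3] + [v_0,v_2],
  ∂[v_0,v_1,v_2] = [v_1,v_2] − [v_0,v_2] + [v_0,v_1].
The 6×4 boundary matrix has rank 3 and Smith normal form diag(1,1,1).

Now H_k = ker ∂_k / im ∂_{k+1}, so:

  H_0: rank C_0 − rank ∂_1 = 4 − 3 = 1, and the invariant factors of ∂_1 are all 1, so H_0 ≅ Z.
  H_1: rank ker ∂_1 − rank ∂_2 = (6 − 3) − 3 = 0, and the invariant factors of ∂_2 are all 1, so H_1 ≅ 0.
  H_2: rank ker ∂_2 − rank ∂_3 = (4 − 3) − 0 = 1, and there is no ∂_3, so H_2 ≅ Z.

H_0 ≅ Z,  H_1 = 0,  H_2 ≅ Z.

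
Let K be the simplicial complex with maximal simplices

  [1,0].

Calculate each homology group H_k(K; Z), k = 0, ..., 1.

H_0 = Z,  H_1 = 0.

Take the total order 0 < 1 on the vertex set. Then K (dimension 1) consists of the simplices:

  0-simplices (2): [0], [1]
  1-simplices (1): [0,1]

so the chain groups are C_0 ≅ Z^2, C_1 ≅ Z^1.

The boundary map ∂_1: C_1 → C_0 maps an edge to its endpoints' difference, ∂[p,q] = q − p.
The resulting 2×1 matrix has rank 1, and its Smith normal form has invariant factors (1).

Reading off H_k = ker ∂_k / im ∂_{k+1}:

  H_0: rank C_0 − rank ∂_1 = 2 − 1 = 1, and the invariant factors of ∂_1 are all 1, so H_0 ≅ Z.
  H_1: rank ker ∂_1 − rank ∂_2 = (1 − 1) − 0 = 0, and there is no ∂_2, so H_1 ≅ 0.

As a check, the Euler characteristic is 2 − 1 = 1, which agrees with 1 − 0 = 1.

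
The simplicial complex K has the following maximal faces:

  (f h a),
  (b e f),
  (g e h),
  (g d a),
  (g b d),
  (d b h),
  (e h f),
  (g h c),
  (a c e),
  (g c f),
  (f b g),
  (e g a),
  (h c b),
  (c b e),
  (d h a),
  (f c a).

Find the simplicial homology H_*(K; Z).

We work with the vertex ordering a < b < c < d < e < f < g < h. The simplices of K, each written with vertices in increasing order, are:

  0-simplices (8): a, b, c, d, e, f, g, h
  1-simplices (24): ac, ad, ae, af, ag, ah, bc, bd, be, bf, bg, bh, ce, cf, cg, ch, dg, dh, ef, eg, eh, fg, fh, gh
  2-simplices (16): ace, acf, adg, adh, aeg, afh, bce, bch, bdg, bdh, bef, bfg, cfg, cgh, efh, egh

so the chain groups are C_0 ≅ Z^8, C_1 ≅ Z^24, C_2 ≅ Z^16.

∂_1: C_1 → C_0 is given by ∂[p,q] = [q] − [p]. For instance
  ∂ag = g − a.
This gives a 8×24 integer matrix of rank 7; reducing to Smith normal form yields diagonal entries (1,1,1,1,1,1,1).

∂_2: C_2 → C_1 sends each 2-simplex [p,q,r] to [q,r] − [p,r] + [p,q]. For instance
  ∂acf = cf − af + ac,
  ∂bfg = fg − bg + bf.
The resulting 24×16 matrix has rank 15, and its Smith normal form has invariant factors (1,1,1,1,1,1,1,1,1,1,1,1,1,1,1).

Reading off H_k = ker ∂_k / im ∂_{k+1}:

  H_0: rank C_0 − rank ∂_1 = 8 − 7 = 1, and the invariant factors of ∂_1 are all 1, so H_0 = Z.
  H_1: rank ker ∂_1 − rank ∂_2 = (24 − 7) − 15 = 2, and the invariant factors of ∂_2 are all 1, so H_1 = Z^2.
  H_2: rank ker ∂_2 − rank ∂_3 = (16 − 15) − 0 = 1, and there is no ∂_3, so H_2 = Z.

(K is a triangulation of the torus T^2.)

H_0 = Z,  H_1 = Z^2,  H_2 = Z.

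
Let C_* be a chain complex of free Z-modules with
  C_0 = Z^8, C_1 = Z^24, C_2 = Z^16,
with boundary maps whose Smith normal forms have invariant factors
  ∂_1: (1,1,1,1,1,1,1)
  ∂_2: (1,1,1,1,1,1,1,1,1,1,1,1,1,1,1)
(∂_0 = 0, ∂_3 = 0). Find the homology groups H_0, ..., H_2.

H_0: b_0 = 8 − 0 − 7 = 1; torsion from ∂_1 factors > 1: none. So H_0 = Z.
H_1: b_1 = 24 − 7 − 15 = 2; torsion from ∂_2 factors > 1: none. So H_1 = Z^2.
H_2: b_2 = 16 − 15 − 0 = 1; torsion from ∂_3 factors > 1: none. So H_2 = Z.

H_0 = Z,  H_1 = Z^2,  H_2 = Z.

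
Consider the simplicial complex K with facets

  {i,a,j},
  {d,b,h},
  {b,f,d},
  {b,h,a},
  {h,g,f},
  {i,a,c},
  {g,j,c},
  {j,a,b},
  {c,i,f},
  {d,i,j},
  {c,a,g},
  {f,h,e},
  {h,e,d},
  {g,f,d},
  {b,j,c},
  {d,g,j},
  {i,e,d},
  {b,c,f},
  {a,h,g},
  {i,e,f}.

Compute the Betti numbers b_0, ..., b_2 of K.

b_0 = 1, b_1 = 1, b_2 = 0.

Take the total order a < b < c < d < e < f < g < h < i < j on the vertex set. Then K (dimension 2) consists of the simplices:

  0-simplices (10): a, b, c, d, e, f, g, h, i, j
  1-simplices (30): ab, ac, ag, ah, ai, aj, bc, bd, bf, bh, bj, cf, cg, ci, cj, de, df, dg, dh, di, dj, ef, eh, ei, fg, fh, fi, gh, gj, ij
  2-simplices (20): abh, abj, acg, aci, agh, aij, bcf, bcj, bdf, bdh, cfi, cgj, deh, dei, dfg, dgj, dij, efh, efi, fgh

Hence C_0 ≅ Z^10, C_1 ≅ Z^30, C_2 ≅ Z^20.

∂_1: C_1 → C_0 is given by ∂[p,q] = [q] − [p]. For instance
  ∂cg = g − c.
The 10×30 boundary matrix has rank 9 and Smith normal form diag(1,1,1,1,1,1,1,1,1).

Boundary ∂_2: C_2 → C_1 maps a triangle to the signed sum of its edges. For instance
  ∂efi = fi − ei + ef,
  ∂bdf = df − bf + bd.
This gives a 30×20 integer matrix of rank 20; reducing to Smith normal form yields diagonal entries (1,1,1,1,1,1,1,1,1,1,1,1,1,1,1,1,1,1,1,2).

Computing H_k = (kernel of ∂_k) / (image of ∂_{k+1}):

  H_0: rank C_0 − rank ∂_1 = 10 − 9 = 1, and the invariant factors of ∂_1 are all 1, so H_0 = Z.
  H_1: rank ker ∂_1 − rank ∂_2 = (30 − 9) − 20 = 1, and ∂_2 has invariant factor 2 > 1, so H_1 = Z ⊕ Z_2.
  H_2: rank ker ∂_2 − rank ∂_3 = (20 − 20) − 0 = 0, and there is no ∂_3, so H_2 = 0.

As a check, the Euler characteristic is 10 − 30 + 20 = 0, which agrees with 1 − 1 + 0 = 0.

Hence the Betti numbers are b_0 = 1, b_1 = 1, b_2 = 0.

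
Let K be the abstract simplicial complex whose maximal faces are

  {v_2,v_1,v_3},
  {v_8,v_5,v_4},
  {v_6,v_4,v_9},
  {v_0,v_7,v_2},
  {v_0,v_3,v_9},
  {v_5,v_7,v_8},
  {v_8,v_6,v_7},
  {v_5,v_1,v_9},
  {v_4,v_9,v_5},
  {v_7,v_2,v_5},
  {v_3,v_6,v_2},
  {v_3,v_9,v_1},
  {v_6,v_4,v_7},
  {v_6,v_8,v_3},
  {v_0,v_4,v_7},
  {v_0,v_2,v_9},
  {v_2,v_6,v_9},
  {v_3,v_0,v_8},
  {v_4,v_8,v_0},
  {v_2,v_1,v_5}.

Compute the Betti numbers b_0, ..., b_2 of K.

We work with the vertex ordering v_0 < v_1 < v_2 < v_3 < v_4 < v_5 < v_6 < v_7 < v_8 < v_9. The simplices of K, each written with vertices in increasing order, are:

  0-simplices (10): [v_0], [v_1], [v_2], [v_3], [v_4], [v_5], [v_6], [v_7], [v_8], [v_9]
  1-simplices (30): (30 of them)
  2-simplices (20): (20 of them)

Hence C_0 ≅ Z^10, C_1 ≅ Z^30, C_2 ≅ Z^20.

The boundary map ∂_1: C_1 → C_0 sends each edge [p,q] (with p < q) to q − p.
This gives a 10×30 integer matrix of rank 9; reducing to Smith normal form yields diagonal entries (1,1,1,1,1,1,1,1,1).

Boundary ∂_2: C_2 → C_1 maps a triangle to the signed sum of its edges. For instance
  ∂[v_4,v_6,v_9] = [v_6,v_9] − [v_4,v_9] + [v_4,v_6],
  ∂[v_1,v_5,v_9] = [v_5,v_9] − [v_1,v_9] + [v_1,v_5].
As a 30×20 matrix over Z this has rank 20, with invariant factors (1,1,1,1,1,1,1,1,1,1,1,1,1,1,1,1,1,1,1,2).

Reading off H_k = ker ∂_k / im ∂_{k+1}:

  H_0: rank C_0 − rank ∂_1 = 10 − 9 = 1, and the invariant factors of ∂_1 are all 1, so H_0 ≅ Z.
  H_1: rank ker ∂_1 − rank ∂_2 = (30 − 9) − 20 = 1, and ∂_2 has invariant factor 2 > 1, so H_1 ≅ Z ⊕ Z/2.
  H_2: rank ker ∂_2 − rank ∂_3 = (20 − 20) − 0 = 0, and there is no ∂_3, so H_2 ≅ 0.

As a check, the Euler characteristic is 10 − 30 + 20 = 0, which agrees with 1 − 1 + 0 = 0.
(K is a triangulation of the Klein bottle.)

Hence the Betti numbers are b_0 = 1, b_1 = 1, b_2 = 0.

b_0 = 1, b_1 = 1, b_2 = 0.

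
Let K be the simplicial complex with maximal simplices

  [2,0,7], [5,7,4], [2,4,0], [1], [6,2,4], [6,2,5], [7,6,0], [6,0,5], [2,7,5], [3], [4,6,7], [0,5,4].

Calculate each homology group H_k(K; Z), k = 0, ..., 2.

Take the total order 0 < 1 < 2 < 3 < 4 < 5 < 6 < 7 on the vertex set. Then K (dimension 2) consists of the simplices:

  0-simplices (8): [0], [1], [2], [3], [4], [5], [6], [7]
  1-simplices (15): [0,2], [0,4], [0,5], [0,6], [0,7], [2,4], [2,5], [2,6], [2,7], [4,5], [4,6], [4,7], [5,6], [5,7], [6,7]
  2-simplices (10): [0,2,4], [0,2,7], [0,4,5], [0,5,6], [0,6,7], [2,4,6], [2,5,6], [2,5,7], [4,5,7], [4,6,7]

so the chain groups are C_0 ≅ Z^8, C_1 ≅ Z^15, C_2 ≅ Z^10.

The boundary map ∂_1: C_1 → C_0 maps an edge to its endpoints' difference, ∂[p,q] = q − p.
The resulting 8×15 matrix has rank 5, and its Smith normal form has invariant factors (1,1,1,1,1).

Boundary ∂_2: C_2 → C_1 maps a triangle to the signed sum of its edges. For instance
  ∂[4,5,7] = [5,7] − [4,7] + [4,5],
  ∂[2,5,7] = [5,7] − [2,7] + [2,5].
This gives a 15×10 integer matrix of rank 10; reducing to Smith normal form yields diagonal entries (1,1,1,1,1,1,1,1,1,2).

From H_k ≅ ker(∂_k) / im(∂_{k+1}) we obtain:

  H_0: rank C_0 − rank ∂_1 = 8 − 5 = 3, and the invariant factors of ∂_1 are all 1, so H_0 ≅ Z^3.
  H_1: rank ker ∂_1 − rank ∂_2 = (15 − 5) − 10 = 0, and ∂_2 has invariant factor 2 > 1, so H_1 ≅ Z/2Z.
  H_2: rank ker ∂_2 − rank ∂_3 = (10 − 10) − 0 = 0, and there is no ∂_3, so H_2 ≅ 0.

(K is a triangulation of the disjoint union of a set of 2 points and the real projective plane RP^2.)

H_0 = Z^3,  H_1 = Z/2Z,  H_2 = 0.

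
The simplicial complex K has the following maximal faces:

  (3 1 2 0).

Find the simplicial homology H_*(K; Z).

H_0 = Z,  H_1 = 0,  H_2 = 0,  H_3 = 0.

We work with the vertex ordering 0 < 1 < 2 < 3. The simplices of K, each written with vertices in increasing order, are:

  0-simplices (4): [0], [1], [2], [3]
  1-simplices (6): [0,1], [0,2], [0,3], [1,2], [1,3], [2,3]
  2-simplices (4): [0,1,2], [0,1,3], [0,2,3], [1,2,3]
  3-simplices (1): [0,1,2,3]

so the chain groups are C_0 ≅ Z^4, C_1 ≅ Z^6, C_2 ≅ Z^4, C_3 ≅ Z^1.

Boundary ∂_1: C_1 → C_0 sends each edge [p,q] (with p < q) to q − p. For instance
  ∂[1,2] = [2] − [1].
The resulting 4×6 matrix has rank 3, and its Smith normal form has invariant factors (1,1,1).

The boundary map ∂_2: C_2 → C_1 acts by ∂[p,q,r] = [q,r] − [p,r] + [p,q]. For instance
  ∂[1,2,3] = [2,3] − [1,3] + [1,2],
  ∂[0,2,3] = [2,3] − [0,3] + [0,2].
The 6×4 boundary matrix has rank 3 and Smith normal form diag(1,1,1).

The boundary map ∂_3: C_3 → C_2 sends each 3-simplex σ to the alternating sum Σ_i (−1)^i (σ with its i-th vertex removed). For instance
  ∂[0,1,2,3] = [1,2,3] − [0,2,3] + [0,1,3] − [0,1,2].
As a 4×1 matrix over Z this has rank 1, with invariant factors (1).

From H_k ≅ ker(∂_k) / im(∂_{k+1}) we obtain:

  H_0: rank C_0 − rank ∂_1 = 4 − 3 = 1, and the invariant factors of ∂_1 are all 1, so H_0 = Z.
  H_1: rank ker ∂_1 − rank ∂_2 = (6 − 3) − 3 = 0, and the invariant factors of ∂_2 are all 1, so H_1 = 0.
  H_2: rank ker ∂_2 − rank ∂_3 = (4 − 3) − 1 = 0, and the invariant factors of ∂_3 are all 1, so H_2 = 0.
  H_3: rank ker ∂_3 − rank ∂_4 = (1 − 1) − 0 = 0, and there is no ∂_4, so H_3 = 0.

As a check, the Euler characteristic is 4 − 6 + 4 − 1 = 1, which agrees with 1 − 0 + 0 − 0 = 1.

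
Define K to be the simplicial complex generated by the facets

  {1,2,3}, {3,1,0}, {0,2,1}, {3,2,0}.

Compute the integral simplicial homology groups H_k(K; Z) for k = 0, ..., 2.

H_0 ≅ Z,  H_1 = 0,  H_2 ≅ Z.

Take the total order 0 < 1 < 2 < 3 on the vertex set. Then K (dimension 2) consists of the simplices:

  0-simplices (4): [0], [1], [2], [3]
  1-simplices (6): [0,1], [0,2], [0,3], [1,2], [1,3], [2,3]
  2-simplices (4): [0,1,2], [0,1,3], [0,2,3], [1,2,3]

so the chain groups are C_0 ≅ Z^4, C_1 ≅ Z^6, C_2 ≅ Z^4.

Boundary ∂_1: C_1 → C_0 maps an edge to its endpoints' difference, ∂[p,q] = q − p. For instance
  ∂[2,3] = [3] − [2].
The resulting 4×6 matrix has rank 3, and its Smith normal form has invariant factors (1,1,1).

Boundary ∂_2: C_2 → C_1 acts by ∂[p,q,r] = [q,r] − [p,r] + [p,q]. For instance
  ∂[0,1,2] = [1,2] − [0,2] + [0,1],
  ∂[0,2,3] = [2,3] − [0,3] + [0,2].
The resulting 6×4 matrix has rank 3, and its Smith normal form has invariant factors (1,1,1).

Computing H_k = (kernel of ∂_k) / (image of ∂_{k+1}):

  H_0: rank C_0 − rank ∂_1 = 4 − 3 = 1, and the invariant factors of ∂_1 are all 1, so H_0 = Z.
  H_1: rank ker ∂_1 − rank ∂_2 = (6 − 3) − 3 = 0, and the invariant factors of ∂_2 are all 1, so H_1 = 0.
  H_2: rank ker ∂_2 − rank ∂_3 = (4 − 3) − 0 = 1, and there is no ∂_3, so H_2 = Z.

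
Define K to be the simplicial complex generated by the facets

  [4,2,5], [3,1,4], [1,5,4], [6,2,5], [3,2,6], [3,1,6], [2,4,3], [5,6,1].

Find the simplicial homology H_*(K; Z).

H_0 ≅ Z,  H_1 = 0,  H_2 ≅ Z.

Order the vertices as 1 < 2 < 3 < 4 < 5 < 6. Listing each simplex with vertices in this order, K has dimension 2 with simplices:

  0-simplices (6): [1], [2], [3], [4], [5], [6]
  1-simplices (12): [1,3], [1,4], [1,5], [1,6], [2,3], [2,4], [2,5], [2,6], [3,4], [3,6], [4,5], [5,6]
  2-simplices (8): [1,3,4], [1,3,6], [1,4,5], [1,5,6], [2,3,4], [2,3,6], [2,4,5], [2,5,6]

so the chain groups are C_0 ≅ Z^6, C_1 ≅ Z^12, C_2 ≅ Z^8.

Boundary ∂_1: C_1 → C_0 maps an edge to its endpoints' difference, ∂[p,q] = q − p.
As a 6×12 matrix over Z this has rank 5, with invariant factors (1,1,1,1,1).

Boundary ∂_2: C_2 → C_1 acts by ∂[p,q,r] = [q,r] − [p,r] + [p,q]. For instance
  ∂[1,5,6] = [5,6] − [1,6] + [1,5],
  ∂[2,3,6] = [3,6] − [2,6] + [2,3].
As a 12×8 matrix over Z this has rank 7, with invariant factors (1,1,1,1,1,1,1).

Computing H_k = (kernel of ∂_k) / (image of ∂_{k+1}):

  H_0: rank C_0 − rank ∂_1 = 6 − 5 = 1, and the invariant factors of ∂_1 are all 1, so H_0 = Z.
  H_1: rank ker ∂_1 − rank ∂_2 = (12 − 5) − 7 = 0, and the invariant factors of ∂_2 are all 1, so H_1 = 0.
  H_2: rank ker ∂_2 − rank ∂_3 = (8 − 7) − 0 = 1, and there is no ∂_3, so H_2 = Z.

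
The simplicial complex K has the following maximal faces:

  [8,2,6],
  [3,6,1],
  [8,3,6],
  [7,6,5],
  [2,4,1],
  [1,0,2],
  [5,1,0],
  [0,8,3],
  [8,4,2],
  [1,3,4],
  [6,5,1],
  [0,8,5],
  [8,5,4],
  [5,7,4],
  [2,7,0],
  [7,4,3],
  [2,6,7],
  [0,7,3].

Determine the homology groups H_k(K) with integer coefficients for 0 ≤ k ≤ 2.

Fix the vertex order 0 < 1 < 2 < 3 < 4 < 5 < 6 < 7 < 8 and write every simplex with vertices in increasing order. Then dim K = 2 and the simplices of K are:

  0-simplices (9): [0], [1], [2], [3], [4], [5], [6], [7], [8]
  1-simplices (27): (27 of them)
  2-simplices (18): [0,1,2], [0,1,5], [0,2,7], [0,3,7], [0,3,8], [0,5,8], [1,2,4], [1,3,4], [1,3,6], [1,5,6], [2,4,8], [2,6,7], [2,6,8], [3,4,7], [3,6,8], [4,5,7], [4,5,8], [5,6,7]

Hence C_0 ≅ Z^9, C_1 ≅ Z^27, C_2 ≅ Z^18.

∂_1: C_1 → C_0 sends each edge [p,q] (with p < q) to q − p. For instance
  ∂[4,8] = [8] − [4].
This gives a 9×27 integer matrix of rank 8; reducing to Smith normal form yields diagonal entries (1,1,1,1,1,1,1,1).

Boundary ∂_2: C_2 → C_1 sends each 2-simplex [p,q,r] to [q,r] − [p,r] + [p,q]. For instance
  ∂[2,6,7] = [6,7] − [2,7] + [2,6],
  ∂[1,3,6] = [3,6] − [1,6] + [1,3].
As a 27×18 matrix over Z this has rank 17, with invariant factors (1,1,1,1,1,1,1,1,1,1,1,1,1,1,1,1,1).

Computing H_k = (kernel of ∂_k) / (image of ∂_{k+1}):

  H_0: rank C_0 − rank ∂_1 = 9 − 8 = 1, and the invariant factors of ∂_1 are all 1, so H_0 ≅ Z.
  H_1: rank ker ∂_1 − rank ∂_2 = (27 − 8) − 17 = 2, and the invariant factors of ∂_2 are all 1, so H_1 ≅ Z^2.
  H_2: rank ker ∂_2 − rank ∂_3 = (18 − 17) − 0 = 1, and there is no ∂_3, so H_2 ≅ Z.

(K is a triangulation of the torus T^2.)

H_0 ≅ Z,  H_1 ≅ Z^2,  H_2 ≅ Z.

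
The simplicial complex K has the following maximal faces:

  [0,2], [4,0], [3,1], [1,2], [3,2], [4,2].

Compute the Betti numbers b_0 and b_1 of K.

Order the vertices as 0 < 1 < 2 < 3 < 4. Listing each simplex with vertices in this order, K has dimension 1 with simplices:

  0-simplices (5): [0], [1], [2], [3], [4]
  1-simplices (6): [0,2], [0,4], [1,2], [1,3], [2,3], [2,4]

so the chain groups are C_0 ≅ Z^5, C_1 ≅ Z^6.

Boundary ∂_1: C_1 → C_0 is given by ∂[p,q] = [q] − [p]. For instance
  ∂[1,2] = [2] − [1].
As a 5×6 matrix over Z this has rank 4, with invariant factors (1,1,1,1).

Reading off H_k = ker ∂_k / im ∂_{k+1}:

  H_0: rank C_0 − rank ∂_1 = 5 − 4 = 1, and the invariant factors of ∂_1 are all 1, so H_0 = Z.
  H_1: rank ker ∂_1 − rank ∂_2 = (6 − 4) − 0 = 2, and there is no ∂_2, so H_1 = Z^2.

As a check, the Euler characteristic is 5 − 6 = -1, which agrees with 1 − 2 = -1.
(K is a triangulation of a wedge of 2 circles.)

Hence the Betti numbers are b_0 = 1, b_1 = 2.

b_0 = 1, b_1 = 2.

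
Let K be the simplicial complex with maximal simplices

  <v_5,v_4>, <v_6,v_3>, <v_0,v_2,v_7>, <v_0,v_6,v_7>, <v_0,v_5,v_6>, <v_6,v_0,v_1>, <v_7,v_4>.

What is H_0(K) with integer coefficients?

Take the total order v_0 < v_1 < v_2 < v_3 < v_4 < v_5 < v_6 < v_7 on the vertex set. Then K (dimension 2) consists of the simplices:

  0-simplices (8): [v_0], [v_1], [v_2], [v_3], [v_4], [v_5], [v_6], [v_7]
  1-simplices (12): [v_0,v_1], [v_0,v_2], [v_0,v_5], [v_0,v_6], [v_0,v_7], [v_1,v_6], [v_2,v_7], [v_3,v_6], [v_4,v_5], [v_4,v_7], [v_5,v_6], [v_6,v_7]
  2-simplices (4): [v_0,v_1,v_6], [v_0,v_2,v_7], [v_0,v_5,v_6], [v_0,v_6,v_7]

so the chain groups are C_0 ≅ Z^8, C_1 ≅ Z^12, C_2 ≅ Z^4.

The boundary map ∂_1: C_1 → C_0 sends each edge [p,q] (with p < q) to q − p. For instance
  ∂[v_3,v_6] = [v_6] − [v_3].
This gives a 8×12 integer matrix of rank 7; reducing to Smith normal form yields diagonal entries (1,1,1,1,1,1,1).

∂_2: C_2 → C_1 acts by ∂[p,q,r] = [q,r] − [p,r] + [p,q]. For instance
  ∂[v_0,v_5,v_6] = [v_5,v_6] − [v_0,v_6] + [v_0,v_5],
  ∂[v_0,v_1,v_6] = [v_1,v_6] − [v_0,v_6] + [v_0,v_1].
The 12×4 boundary matrix has rank 4 and Smith normal form diag(1,1,1,1).

Computing H_k = (kernel of ∂_k) / (image of ∂_{k+1}):

  H_0: rank C_0 − rank ∂_1 = 8 − 7 = 1, and the invariant factors of ∂_1 are all 1, so H_0 ≅ Z.

H_0 ≅ Z.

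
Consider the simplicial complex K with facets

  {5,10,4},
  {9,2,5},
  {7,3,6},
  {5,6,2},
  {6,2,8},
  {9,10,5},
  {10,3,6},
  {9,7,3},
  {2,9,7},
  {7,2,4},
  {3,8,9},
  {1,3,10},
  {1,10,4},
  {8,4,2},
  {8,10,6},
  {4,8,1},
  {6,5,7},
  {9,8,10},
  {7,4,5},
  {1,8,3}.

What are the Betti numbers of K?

Fix the vertex order 1 < 2 < 3 < 4 < 5 < 6 < 7 < 8 < 9 < 10 and write every simplex with vertices in increasing order. Then dim K = 2 and the simplices of K are:

  0-simplices (10): [1], [2], [3], [4], [5], [6], [7], [8], [9], [10]
  1-simplices (30): (30 of them)
  2-simplices (20): (20 of them)

so the chain groups are C_0 ≅ Z^10, C_1 ≅ Z^30, C_2 ≅ Z^20.

Boundary ∂_1: C_1 → C_0 maps an edge to its endpoints' difference, ∂[p,q] = q − p.
As a 10×30 matrix over Z this has rank 9, with invariant factors (1,1,1,1,1,1,1,1,1).

The boundary map ∂_2: C_2 → C_1 maps a triangle to the signed sum of its edges. For instance
  ∂[1,4,8] = [4,8] − [1,8] + [1,4],
  ∂[5,6,7] = [6,7] − [5,7] + [5,6].
The resulting 30×20 matrix has rank 20, and its Smith normal form has invariant factors (1,1,1,1,1,1,1,1,1,1,1,1,1,1,1,1,1,1,1,2).

From H_k ≅ ker(∂_k) / im(∂_{k+1}) we obtain:

  H_0: rank C_0 − rank ∂_1 = 10 − 9 = 1, and the invariant factors of ∂_1 are all 1, so H_0 = Z.
  H_1: rank ker ∂_1 − rank ∂_2 = (30 − 9) − 20 = 1, and ∂_2 has invariant factor 2 > 1, so H_1 = Z ⊕ Z_2.
  H_2: rank ker ∂_2 − rank ∂_3 = (20 − 20) − 0 = 0, and there is no ∂_3, so H_2 = 0.

(K is a triangulation of the Klein bottle.)

Hence the Betti numbers are b_0 = 1, b_1 = 1, b_2 = 0.

b_0 = 1, b_1 = 1, b_2 = 0.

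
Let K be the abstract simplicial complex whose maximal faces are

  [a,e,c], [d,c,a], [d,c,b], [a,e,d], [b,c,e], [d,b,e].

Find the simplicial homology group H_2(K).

H_2 ≅ Z.

Take the total order a < b < c < d < e on the vertex set. Then K (dimension 2) consists of the simplices:

  0-simplices (5): a, b, c, d, e
  1-simplices (9): ac, ad, ae, bc, bd, be, cd, ce, de
  2-simplices (6): acd, ace, ade, bcd, bce, bde

so the chain groups are C_0 ≅ Z^5, C_1 ≅ Z^9, C_2 ≅ Z^6.

The boundary map ∂_1: C_1 → C_0 sends each edge [p,q] (with p < q) to q − p. For instance
  ∂cd = d − c.
As a 5×9 matrix over Z this has rank 4, with invariant factors (1,1,1,1).

Boundary ∂_2: C_2 → C_1 maps a triangle to the signed sum of its edges. For instance
  ∂bce = ce − be + bc,
  ∂acd = cd − ad + ac.
The 9×6 boundary matrix has rank 5 and Smith normal form diag(1,1,1,1,1).

Now H_k = ker ∂_k / im ∂_{k+1}, so:

  H_2: rank ker ∂_2 − rank ∂_3 = (6 − 5) − 0 = 1, and there is no ∂_3, so H_2 = Z.

(K is a triangulation of the 2-sphere S^2.)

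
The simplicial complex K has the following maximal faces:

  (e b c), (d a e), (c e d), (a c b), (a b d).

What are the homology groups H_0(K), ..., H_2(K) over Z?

Take the total order a < b < c < d < e on the vertex set. Then K (dimension 2) consists of the simplices:

  0-simplices (5): a, b, c, d, e
  1-simplices (10): ab, ac, ad, ae, bc, bd, be, cd, ce, de
  2-simplices (5): abc, abd, ade, bce, cde

Hence C_0 ≅ Z^5, C_1 ≅ Z^10, C_2 ≅ Z^5.

∂_1: C_1 → C_0 maps an edge to its endpoints' difference, ∂[p,q] = q − p. For instance
  ∂ae = e − a.
The 5×10 boundary matrix has rank 4 and Smith normal form diag(1,1,1,1).

Boundary ∂_2: C_2 → C_1 acts by ∂[p,q,r] = [q,r] − [p,r] + [p,q]. For instance
  ∂cde = de − ce + cd,
  ∂bce = ce − be + bc.
The 10×5 boundary matrix has rank 5 and Smith normal form diag(1,1,1,1,1).

Reading off H_k = ker ∂_k / im ∂_{k+1}:

  H_0: rank C_0 − rank ∂_1 = 5 − 4 = 1, and the invariant factors of ∂_1 are all 1, so H_0 ≅ Z.
  H_1: rank ker ∂_1 − rank ∂_2 = (10 − 4) − 5 = 1, and the invariant factors of ∂_2 are all 1, so H_1 ≅ Z.
  H_2: rank ker ∂_2 − rank ∂_3 = (5 − 5) − 0 = 0, and there is no ∂_3, so H_2 ≅ 0.

H_0 ≅ Z,  H_1 ≅ Z,  H_2 = 0.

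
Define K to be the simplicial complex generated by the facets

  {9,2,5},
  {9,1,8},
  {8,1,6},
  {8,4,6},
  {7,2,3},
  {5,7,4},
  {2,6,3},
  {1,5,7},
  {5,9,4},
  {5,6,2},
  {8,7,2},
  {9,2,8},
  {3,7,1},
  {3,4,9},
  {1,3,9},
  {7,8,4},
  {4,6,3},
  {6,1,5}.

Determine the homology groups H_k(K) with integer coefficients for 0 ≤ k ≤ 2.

We work with the vertex ordering 1 < 2 < 3 < 4 < 5 < 6 < 7 < 8 < 9. The simplices of K, each written with vertices in increasing order, are:

  0-simplices (9): [1], [2], [3], [4], [5], [6], [7], [8], [9]
  1-simplices (27): (27 of them)
  2-simplices (18): [1,3,7], [1,3,9], [1,5,6], [1,5,7], [1,6,8], [1,8,9], [2,3,6], [2,3,7], [2,5,6], [2,5,9], [2,7,8], [2,8,9], [3,4,6], [3,4,9], [4,5,7], [4,5,9], [4,6,8], [4,7,8]

so the chain groups are C_0 ≅ Z^9, C_1 ≅ Z^27, C_2 ≅ Z^18.

∂_1: C_1 → C_0 maps an edge to its endpoints' difference, ∂[p,q] = q − p.
The 9×27 boundary matrix has rank 8 and Smith normal form diag(1,1,1,1,1,1,1,1).

∂_2: C_2 → C_1 maps a triangle to the signed sum of its edges. For instance
  ∂[3,4,6] = [4,6] − [3,6] + [3,4],
  ∂[1,6,8] = [6,8] − [1,8] + [1,6].
This gives a 27×18 integer matrix of rank 17; reducing to Smith normal form yields diagonal entries (1,1,1,1,1,1,1,1,1,1,1,1,1,1,1,1,1).

Now H_k = ker ∂_k / im ∂_{k+1}, so:

  H_0: rank C_0 − rank ∂_1 = 9 − 8 = 1, and the invariant factors of ∂_1 are all 1, so H_0 ≅ Z.
  H_1: rank ker ∂_1 − rank ∂_2 = (27 − 8) − 17 = 2, and the invariant factors of ∂_2 are all 1, so H_1 ≅ Z^2.
  H_2: rank ker ∂_2 − rank ∂_3 = (18 − 17) − 0 = 1, and there is no ∂_3, so H_2 ≅ Z.

H_0 = Z,  H_1 = Z^2,  H_2 = Z.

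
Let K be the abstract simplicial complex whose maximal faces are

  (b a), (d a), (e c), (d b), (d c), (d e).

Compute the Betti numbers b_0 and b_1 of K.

b_0 = 1, b_1 = 2.

K has 5 vertices, 6 edges.
rank ∂_0 = 0, rank ∂_1 = 4 ⇒ b_0 = 5 − 0 − 4 = 1; all invariant factors of ∂_1 are 1 so no torsion. So H_0 = Z.
rank ∂_1 = 4, rank ∂_2 = 0 ⇒ b_1 = 6 − 4 − 0 = 2. So H_1 = Z^2.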